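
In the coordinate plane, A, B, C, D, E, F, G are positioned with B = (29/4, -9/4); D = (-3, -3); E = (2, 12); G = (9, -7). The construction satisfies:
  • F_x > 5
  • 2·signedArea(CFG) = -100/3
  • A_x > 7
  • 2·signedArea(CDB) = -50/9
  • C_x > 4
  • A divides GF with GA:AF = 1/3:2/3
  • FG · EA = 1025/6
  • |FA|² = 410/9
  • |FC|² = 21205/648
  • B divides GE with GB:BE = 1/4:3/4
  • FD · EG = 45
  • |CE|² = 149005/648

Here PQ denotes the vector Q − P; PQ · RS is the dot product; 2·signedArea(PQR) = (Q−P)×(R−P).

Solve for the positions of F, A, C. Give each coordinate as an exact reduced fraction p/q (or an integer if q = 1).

1. C_x = 145/36  [line -3/4·x + 41/4·y + 613/18 = 0 ∩ |CE|² = 149005/648]
2. C_y = -109/36  [line -3/4·x + 41/4·y + 613/18 = 0 ∩ |CE|² = 149005/648]
   → C = (145/36, -109/36)
3. F_x = 11/2  [FD · EG = 45 ∩ 2·signedArea(CFG) = -100/3]
4. F_y = 5/2  [FD · EG = 45 ∩ 2·signedArea(CFG) = -100/3]
   → F = (11/2, 5/2)
5. A_x = 47/6  [A divides GF with GA:AF = 1/3:2/3]
6. A_y = -23/6  [A divides GF with GA:AF = 1/3:2/3]
   → A = (47/6, -23/6)

A = (47/6, -23/6)
C = (145/36, -109/36)
F = (11/2, 5/2)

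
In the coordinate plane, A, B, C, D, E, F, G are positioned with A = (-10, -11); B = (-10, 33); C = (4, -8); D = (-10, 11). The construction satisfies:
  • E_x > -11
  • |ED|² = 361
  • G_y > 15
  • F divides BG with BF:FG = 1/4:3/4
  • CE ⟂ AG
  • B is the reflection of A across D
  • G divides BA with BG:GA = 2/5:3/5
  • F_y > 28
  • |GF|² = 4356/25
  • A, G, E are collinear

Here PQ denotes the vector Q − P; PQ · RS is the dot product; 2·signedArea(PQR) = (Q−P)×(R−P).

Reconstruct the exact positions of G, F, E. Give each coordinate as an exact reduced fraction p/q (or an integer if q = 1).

E = (-10, -8)
F = (-10, 143/5)
G = (-10, 77/5)

1. G_x = -10  [G divides BA with BG:GA = 2/5:3/5]
2. G_y = 77/5  [G divides BA with BG:GA = 2/5:3/5]
   → G = (-10, 77/5)
3. F_x = -10  [F divides BG with BF:FG = 1/4:3/4]
4. F_y = 143/5  [F divides BG with BF:FG = 1/4:3/4]
   → F = (-10, 143/5)
5. E_x = -10  [A, G, E are collinear ∩ CE ⟂ AG]
6. E_y = -8  [A, G, E are collinear ∩ CE ⟂ AG]
   → E = (-10, -8)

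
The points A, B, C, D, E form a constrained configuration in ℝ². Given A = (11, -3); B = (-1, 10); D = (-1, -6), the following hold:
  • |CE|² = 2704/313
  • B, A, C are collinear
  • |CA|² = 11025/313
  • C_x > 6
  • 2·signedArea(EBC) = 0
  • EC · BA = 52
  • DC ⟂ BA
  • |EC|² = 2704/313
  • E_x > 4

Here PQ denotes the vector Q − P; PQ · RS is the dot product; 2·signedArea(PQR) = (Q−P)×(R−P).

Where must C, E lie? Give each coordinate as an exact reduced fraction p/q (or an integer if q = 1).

1. C_x = 2183/313  [B, A, C are collinear ∩ DC ⟂ BA]
2. C_y = 426/313  [B, A, C are collinear ∩ DC ⟂ BA]
   → C = (2183/313, 426/313)
3. E_x = 1559/313  [2·signedArea(EBC) = 0 ∩ EC · BA = 52]
4. E_y = 1102/313  [2·signedArea(EBC) = 0 ∩ EC · BA = 52]
   → E = (1559/313, 1102/313)

C = (2183/313, 426/313)
E = (1559/313, 1102/313)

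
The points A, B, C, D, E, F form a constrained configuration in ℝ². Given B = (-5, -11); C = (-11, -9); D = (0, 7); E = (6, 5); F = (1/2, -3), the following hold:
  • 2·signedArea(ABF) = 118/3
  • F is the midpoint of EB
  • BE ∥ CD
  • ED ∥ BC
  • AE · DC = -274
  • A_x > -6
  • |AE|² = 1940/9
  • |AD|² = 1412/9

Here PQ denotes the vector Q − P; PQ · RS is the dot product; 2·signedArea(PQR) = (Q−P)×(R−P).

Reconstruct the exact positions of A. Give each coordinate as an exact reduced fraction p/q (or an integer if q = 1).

A = (-16/3, -13/3)

1. A_x = -16/3  [2·signedArea(ABF) = 118/3 ∩ AE · DC = -274]
2. A_y = -13/3  [2·signedArea(ABF) = 118/3 ∩ AE · DC = -274]
   → A = (-16/3, -13/3)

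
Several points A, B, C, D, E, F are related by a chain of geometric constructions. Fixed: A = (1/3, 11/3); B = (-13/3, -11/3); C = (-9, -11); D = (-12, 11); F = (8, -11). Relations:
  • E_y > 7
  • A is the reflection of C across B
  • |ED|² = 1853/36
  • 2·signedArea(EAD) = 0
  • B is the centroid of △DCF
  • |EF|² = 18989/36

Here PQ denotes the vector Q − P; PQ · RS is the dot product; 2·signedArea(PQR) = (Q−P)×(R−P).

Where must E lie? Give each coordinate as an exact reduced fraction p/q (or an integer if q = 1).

1. E_x = -35/6  [line -22/3·x + -37/3·y + 143/3 = 0 ∩ |EF|² = 18989/36]
2. E_y = 22/3  [line -22/3·x + -37/3·y + 143/3 = 0 ∩ |EF|² = 18989/36]
   → E = (-35/6, 22/3)

E = (-35/6, 22/3)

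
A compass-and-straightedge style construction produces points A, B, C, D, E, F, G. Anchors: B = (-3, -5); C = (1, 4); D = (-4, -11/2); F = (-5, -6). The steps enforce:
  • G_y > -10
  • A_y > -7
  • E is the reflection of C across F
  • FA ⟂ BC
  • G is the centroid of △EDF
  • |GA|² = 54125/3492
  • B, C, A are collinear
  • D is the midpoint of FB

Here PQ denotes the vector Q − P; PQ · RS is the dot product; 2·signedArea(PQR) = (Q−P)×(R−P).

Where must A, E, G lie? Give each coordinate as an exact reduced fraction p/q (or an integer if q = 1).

A = (-359/97, -638/97)
E = (-11, -16)
G = (-20/3, -55/6)

1. A_x = -359/97  [B, C, A are collinear ∩ FA ⟂ BC]
2. A_y = -638/97  [B, C, A are collinear ∩ FA ⟂ BC]
   → A = (-359/97, -638/97)
3. E_x = -11  [E is the reflection of C across F]
4. E_y = -16  [E is the reflection of C across F]
   → E = (-11, -16)
5. G_x = -20/3  [G is the centroid of △EDF]
6. G_y = -55/6  [G is the centroid of △EDF]
   → G = (-20/3, -55/6)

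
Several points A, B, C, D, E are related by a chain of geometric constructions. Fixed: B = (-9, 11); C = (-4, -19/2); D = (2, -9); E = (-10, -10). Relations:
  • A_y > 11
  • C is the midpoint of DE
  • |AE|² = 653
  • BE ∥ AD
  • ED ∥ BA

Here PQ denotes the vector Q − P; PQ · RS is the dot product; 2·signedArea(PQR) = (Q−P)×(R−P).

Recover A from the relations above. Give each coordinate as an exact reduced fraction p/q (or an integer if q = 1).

A = (3, 12)

1. A_x = 3  [BE ∥ AD ∩ ED ∥ BA]
2. A_y = 12  [BE ∥ AD ∩ ED ∥ BA]
   → A = (3, 12)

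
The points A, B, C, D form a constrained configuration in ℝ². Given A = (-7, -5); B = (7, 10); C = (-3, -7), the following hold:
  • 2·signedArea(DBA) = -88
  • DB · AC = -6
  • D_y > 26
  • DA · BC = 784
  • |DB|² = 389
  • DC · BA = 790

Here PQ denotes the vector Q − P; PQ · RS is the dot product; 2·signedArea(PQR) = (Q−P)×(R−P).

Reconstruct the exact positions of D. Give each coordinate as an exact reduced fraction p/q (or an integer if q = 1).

D = (17, 27)

1. D_x = 17  [DB · AC = -6 ∩ 2·signedArea(DBA) = -88]
2. D_y = 27  [DB · AC = -6 ∩ 2·signedArea(DBA) = -88]
   → D = (17, 27)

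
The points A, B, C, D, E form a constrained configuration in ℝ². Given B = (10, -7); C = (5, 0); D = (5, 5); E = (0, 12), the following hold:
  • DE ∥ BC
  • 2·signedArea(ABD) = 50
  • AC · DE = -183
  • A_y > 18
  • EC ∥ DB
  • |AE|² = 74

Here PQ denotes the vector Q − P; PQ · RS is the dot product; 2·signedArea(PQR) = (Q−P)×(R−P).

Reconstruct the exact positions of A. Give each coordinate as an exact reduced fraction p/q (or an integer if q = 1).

A = (-5, 19)

1. A_x = -5  [2·signedArea(ABD) = 50 ∩ AC · DE = -183]
2. A_y = 19  [2·signedArea(ABD) = 50 ∩ AC · DE = -183]
   → A = (-5, 19)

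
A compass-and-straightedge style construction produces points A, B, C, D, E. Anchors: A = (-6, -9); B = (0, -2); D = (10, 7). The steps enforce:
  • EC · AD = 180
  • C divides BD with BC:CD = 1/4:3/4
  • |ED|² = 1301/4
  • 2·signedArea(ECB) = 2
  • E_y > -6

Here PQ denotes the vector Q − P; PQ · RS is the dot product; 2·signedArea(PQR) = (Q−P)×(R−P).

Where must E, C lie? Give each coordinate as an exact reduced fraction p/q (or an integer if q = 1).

1. C_x = 5/2  [C divides BD with BC:CD = 1/4:3/4]
2. C_y = 1/4  [C divides BD with BC:CD = 1/4:3/4]
   → C = (5/2, 1/4)
3. E_x = -3  [2·signedArea(ECB) = 2 ∩ EC · AD = 180]
4. E_y = -11/2  [2·signedArea(ECB) = 2 ∩ EC · AD = 180]
   → E = (-3, -11/2)

C = (5/2, 1/4)
E = (-3, -11/2)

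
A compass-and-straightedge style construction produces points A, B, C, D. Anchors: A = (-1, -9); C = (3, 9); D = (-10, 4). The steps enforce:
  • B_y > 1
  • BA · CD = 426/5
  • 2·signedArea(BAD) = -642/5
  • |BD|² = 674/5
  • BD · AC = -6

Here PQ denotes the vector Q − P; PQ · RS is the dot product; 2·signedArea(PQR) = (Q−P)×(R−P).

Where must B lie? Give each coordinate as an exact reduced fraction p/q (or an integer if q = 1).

B = (7/5, 9/5)

1. B_x = 7/5  [2·signedArea(BAD) = -642/5 ∩ BD · AC = -6]
2. B_y = 9/5  [2·signedArea(BAD) = -642/5 ∩ BD · AC = -6]
   → B = (7/5, 9/5)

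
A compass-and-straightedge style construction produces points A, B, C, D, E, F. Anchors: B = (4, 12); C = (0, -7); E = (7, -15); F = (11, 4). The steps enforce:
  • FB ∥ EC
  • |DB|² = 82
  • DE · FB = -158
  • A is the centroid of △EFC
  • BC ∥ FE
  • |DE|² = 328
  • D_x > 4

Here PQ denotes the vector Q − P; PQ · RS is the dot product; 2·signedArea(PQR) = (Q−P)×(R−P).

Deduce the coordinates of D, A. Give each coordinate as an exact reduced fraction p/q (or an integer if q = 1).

A = (6, -6)
D = (5, 3)

1. D_x = 5  [line 7·x + -8·y + -11 = 0 ∩ |DE|² = 328]
2. D_y = 3  [line 7·x + -8·y + -11 = 0 ∩ |DE|² = 328]
   → D = (5, 3)
3. A_x = 6  [A is the centroid of △EFC]
4. A_y = -6  [A is the centroid of △EFC]
   → A = (6, -6)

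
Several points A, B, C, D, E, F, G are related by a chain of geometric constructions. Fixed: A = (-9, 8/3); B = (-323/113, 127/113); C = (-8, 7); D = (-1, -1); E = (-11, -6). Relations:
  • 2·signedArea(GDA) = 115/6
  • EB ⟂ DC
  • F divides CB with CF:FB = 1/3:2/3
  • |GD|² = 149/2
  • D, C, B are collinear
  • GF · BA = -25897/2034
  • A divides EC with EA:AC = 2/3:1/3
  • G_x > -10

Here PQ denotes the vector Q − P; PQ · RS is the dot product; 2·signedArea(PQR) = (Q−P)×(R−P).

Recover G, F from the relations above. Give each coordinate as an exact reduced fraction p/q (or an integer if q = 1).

1. F_x = -2131/339  [F divides CB with CF:FB = 1/3:2/3]
2. F_y = 1709/339  [F divides CB with CF:FB = 1/3:2/3]
   → F = (-2131/339, 1709/339)
3. G_x = -19/2  [GF · BA = -25897/2034 ∩ 2·signedArea(GDA) = 115/6]
4. G_y = 1/2  [GF · BA = -25897/2034 ∩ 2·signedArea(GDA) = 115/6]
   → G = (-19/2, 1/2)

F = (-2131/339, 1709/339)
G = (-19/2, 1/2)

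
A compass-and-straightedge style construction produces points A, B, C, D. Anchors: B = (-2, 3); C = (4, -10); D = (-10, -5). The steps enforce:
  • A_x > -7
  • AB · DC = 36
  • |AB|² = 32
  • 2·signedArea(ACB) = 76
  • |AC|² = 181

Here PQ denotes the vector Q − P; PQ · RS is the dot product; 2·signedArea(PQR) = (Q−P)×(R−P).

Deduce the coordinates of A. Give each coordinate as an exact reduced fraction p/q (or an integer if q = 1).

1. A_x = -6  [AB · DC = 36 ∩ 2·signedArea(ACB) = 76]
2. A_y = -1  [AB · DC = 36 ∩ 2·signedArea(ACB) = 76]
   → A = (-6, -1)

A = (-6, -1)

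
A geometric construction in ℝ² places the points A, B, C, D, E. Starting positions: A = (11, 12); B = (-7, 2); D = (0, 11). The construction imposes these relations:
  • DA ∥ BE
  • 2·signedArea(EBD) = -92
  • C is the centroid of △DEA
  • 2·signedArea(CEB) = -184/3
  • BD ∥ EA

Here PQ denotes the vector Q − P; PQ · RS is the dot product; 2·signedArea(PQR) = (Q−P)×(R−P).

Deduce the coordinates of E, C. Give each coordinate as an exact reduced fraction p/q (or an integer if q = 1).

1. E_x = 4  [BD ∥ EA ∩ DA ∥ BE]
2. E_y = 3  [BD ∥ EA ∩ DA ∥ BE]
   → E = (4, 3)
3. C_x = 5  [C is the centroid of △DEA]
4. C_y = 26/3  [C is the centroid of △DEA]
   → C = (5, 26/3)

C = (5, 26/3)
E = (4, 3)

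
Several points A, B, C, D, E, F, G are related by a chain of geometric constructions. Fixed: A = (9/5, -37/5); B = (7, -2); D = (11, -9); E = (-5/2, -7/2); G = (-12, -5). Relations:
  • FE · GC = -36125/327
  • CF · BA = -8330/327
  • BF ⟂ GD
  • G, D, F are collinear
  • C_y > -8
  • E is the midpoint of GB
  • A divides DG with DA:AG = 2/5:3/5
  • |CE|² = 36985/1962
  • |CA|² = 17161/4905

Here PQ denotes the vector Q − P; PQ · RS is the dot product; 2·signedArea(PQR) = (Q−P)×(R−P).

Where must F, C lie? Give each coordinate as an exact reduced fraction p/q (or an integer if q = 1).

1. F_x = 647/109  [G, D, F are collinear ∩ BF ⟂ GD]
2. F_y = -885/109  [G, D, F are collinear ∩ BF ⟂ GD]
   → F = (647/109, -885/109)
3. C_x = -14/327  [CF · BA = -8330/327 ∩ FE · GC = -36125/327]
4. C_y = -2315/327  [CF · BA = -8330/327 ∩ FE · GC = -36125/327]
   → C = (-14/327, -2315/327)

C = (-14/327, -2315/327)
F = (647/109, -885/109)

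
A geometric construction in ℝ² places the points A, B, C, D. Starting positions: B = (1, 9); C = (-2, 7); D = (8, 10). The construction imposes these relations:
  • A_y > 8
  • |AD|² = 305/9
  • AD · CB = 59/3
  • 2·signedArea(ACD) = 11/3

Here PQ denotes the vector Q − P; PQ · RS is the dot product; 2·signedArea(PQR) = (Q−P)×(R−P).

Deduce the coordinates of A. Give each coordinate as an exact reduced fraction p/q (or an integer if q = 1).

1. A_x = 7/3  [2·signedArea(ACD) = 11/3 ∩ AD · CB = 59/3]
2. A_y = 26/3  [2·signedArea(ACD) = 11/3 ∩ AD · CB = 59/3]
   → A = (7/3, 26/3)

A = (7/3, 26/3)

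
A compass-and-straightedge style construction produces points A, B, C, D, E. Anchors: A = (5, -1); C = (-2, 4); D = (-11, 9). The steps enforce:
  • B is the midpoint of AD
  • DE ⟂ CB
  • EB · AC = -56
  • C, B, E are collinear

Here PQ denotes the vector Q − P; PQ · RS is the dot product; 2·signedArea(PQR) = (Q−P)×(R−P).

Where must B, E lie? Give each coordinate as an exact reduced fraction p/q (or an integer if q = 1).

1. B_x = -3  [B is the midpoint of AD]
2. B_y = 4  [B is the midpoint of AD]
   → B = (-3, 4)
3. E_x = -11  [C, B, E are collinear ∩ DE ⟂ CB]
4. E_y = 4  [C, B, E are collinear ∩ DE ⟂ CB]
   → E = (-11, 4)

B = (-3, 4)
E = (-11, 4)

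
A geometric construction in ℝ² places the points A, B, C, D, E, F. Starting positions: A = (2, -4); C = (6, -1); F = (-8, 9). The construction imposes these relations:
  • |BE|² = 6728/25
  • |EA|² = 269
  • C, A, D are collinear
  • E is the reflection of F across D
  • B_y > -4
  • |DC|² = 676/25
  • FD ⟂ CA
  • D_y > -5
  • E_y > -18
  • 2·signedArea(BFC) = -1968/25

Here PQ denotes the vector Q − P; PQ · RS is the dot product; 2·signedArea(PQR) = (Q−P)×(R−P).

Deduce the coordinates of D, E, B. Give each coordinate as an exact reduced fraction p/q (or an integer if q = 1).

1. D_x = 46/25  [C, A, D are collinear ∩ FD ⟂ CA]
2. D_y = -103/25  [C, A, D are collinear ∩ FD ⟂ CA]
   → D = (46/25, -103/25)
3. E_x = 292/25  [E is the reflection of F across D]
4. E_y = -431/25  [E is the reflection of F across D]
   → E = (292/25, -431/25)
5. B_x = 54/25  [line 10·x + 14·y + 818/25 = 0 ∩ |BE|² = 6728/25]
6. B_y = -97/25  [line 10·x + 14·y + 818/25 = 0 ∩ |BE|² = 6728/25]
   → B = (54/25, -97/25)

B = (54/25, -97/25)
D = (46/25, -103/25)
E = (292/25, -431/25)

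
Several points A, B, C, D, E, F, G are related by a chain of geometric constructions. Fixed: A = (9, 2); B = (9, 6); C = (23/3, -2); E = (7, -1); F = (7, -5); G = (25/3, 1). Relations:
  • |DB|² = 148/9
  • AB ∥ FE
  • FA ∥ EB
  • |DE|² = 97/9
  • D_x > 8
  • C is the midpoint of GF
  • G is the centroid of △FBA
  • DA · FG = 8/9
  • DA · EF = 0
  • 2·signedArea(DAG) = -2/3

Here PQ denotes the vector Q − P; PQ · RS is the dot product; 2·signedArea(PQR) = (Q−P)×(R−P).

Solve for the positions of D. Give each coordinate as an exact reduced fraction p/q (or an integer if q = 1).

1. D_x = 25/3  [DA · EF = 0 ∩ 2·signedArea(DAG) = -2/3]
2. D_y = 2  [DA · EF = 0 ∩ 2·signedArea(DAG) = -2/3]
   → D = (25/3, 2)

D = (25/3, 2)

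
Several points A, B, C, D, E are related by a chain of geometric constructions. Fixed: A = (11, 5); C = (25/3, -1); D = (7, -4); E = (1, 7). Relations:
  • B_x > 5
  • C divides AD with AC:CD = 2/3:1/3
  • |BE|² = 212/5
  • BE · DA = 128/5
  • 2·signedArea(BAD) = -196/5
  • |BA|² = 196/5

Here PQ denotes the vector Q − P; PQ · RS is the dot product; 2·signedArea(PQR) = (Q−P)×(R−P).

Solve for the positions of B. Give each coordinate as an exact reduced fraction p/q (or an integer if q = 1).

B = (27/5, 11/5)

1. B_x = 27/5  [2·signedArea(BAD) = -196/5 ∩ BE · DA = 128/5]
2. B_y = 11/5  [2·signedArea(BAD) = -196/5 ∩ BE · DA = 128/5]
   → B = (27/5, 11/5)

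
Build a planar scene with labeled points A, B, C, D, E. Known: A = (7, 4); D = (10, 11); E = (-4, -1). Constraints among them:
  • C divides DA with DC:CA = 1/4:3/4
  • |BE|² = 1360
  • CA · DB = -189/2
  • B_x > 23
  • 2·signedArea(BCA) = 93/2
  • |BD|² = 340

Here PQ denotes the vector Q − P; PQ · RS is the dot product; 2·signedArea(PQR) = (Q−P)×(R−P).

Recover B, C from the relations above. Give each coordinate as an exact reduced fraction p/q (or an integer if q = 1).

1. C_x = 37/4  [C divides DA with DC:CA = 1/4:3/4]
2. C_y = 37/4  [C divides DA with DC:CA = 1/4:3/4]
   → C = (37/4, 37/4)
3. B_x = 24  [2·signedArea(BCA) = 93/2 ∩ CA · DB = -189/2]
4. B_y = 23  [2·signedArea(BCA) = 93/2 ∩ CA · DB = -189/2]
   → B = (24, 23)

B = (24, 23)
C = (37/4, 37/4)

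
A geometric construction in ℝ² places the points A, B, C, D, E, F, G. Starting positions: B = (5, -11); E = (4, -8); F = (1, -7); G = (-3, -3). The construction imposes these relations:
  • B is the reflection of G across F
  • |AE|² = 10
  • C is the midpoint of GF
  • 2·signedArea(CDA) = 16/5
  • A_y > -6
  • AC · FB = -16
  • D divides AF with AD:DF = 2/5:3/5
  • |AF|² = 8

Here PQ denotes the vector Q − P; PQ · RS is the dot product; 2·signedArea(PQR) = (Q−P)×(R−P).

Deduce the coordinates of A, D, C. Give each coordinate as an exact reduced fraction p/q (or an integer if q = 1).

A = (3, -5)
C = (-1, -5)
D = (11/5, -29/5)

1. C_x = -1  [C is the midpoint of GF]
2. C_y = -5  [C is the midpoint of GF]
   → C = (-1, -5)
3. A_x = 3  [line -4·x + 4·y + 32 = 0 ∩ |AF|² = 8]
4. A_y = -5  [line -4·x + 4·y + 32 = 0 ∩ |AF|² = 8]
   → A = (3, -5)
5. D_x = 11/5  [D divides AF with AD:DF = 2/5:3/5]
6. D_y = -29/5  [D divides AF with AD:DF = 2/5:3/5]
   → D = (11/5, -29/5)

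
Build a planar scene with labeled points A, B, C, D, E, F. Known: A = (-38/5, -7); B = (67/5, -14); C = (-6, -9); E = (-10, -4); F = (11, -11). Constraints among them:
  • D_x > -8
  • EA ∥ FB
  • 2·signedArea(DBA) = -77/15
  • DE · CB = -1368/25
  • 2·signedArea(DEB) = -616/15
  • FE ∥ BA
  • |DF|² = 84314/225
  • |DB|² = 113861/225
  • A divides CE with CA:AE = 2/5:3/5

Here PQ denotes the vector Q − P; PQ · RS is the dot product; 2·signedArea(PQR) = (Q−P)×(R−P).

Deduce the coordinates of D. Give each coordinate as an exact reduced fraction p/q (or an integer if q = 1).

D = (-118/15, -20/3)

1. D_x = -118/15  [2·signedArea(DEB) = -616/15 ∩ 2·signedArea(DBA) = -77/15]
2. D_y = -20/3  [2·signedArea(DEB) = -616/15 ∩ 2·signedArea(DBA) = -77/15]
   → D = (-118/15, -20/3)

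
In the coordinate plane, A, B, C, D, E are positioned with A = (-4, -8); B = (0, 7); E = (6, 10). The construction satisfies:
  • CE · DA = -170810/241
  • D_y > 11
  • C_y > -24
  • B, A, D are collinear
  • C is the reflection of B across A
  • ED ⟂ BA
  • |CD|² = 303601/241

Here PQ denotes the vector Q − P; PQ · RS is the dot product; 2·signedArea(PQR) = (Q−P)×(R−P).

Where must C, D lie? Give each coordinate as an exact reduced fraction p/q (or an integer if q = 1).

1. C_x = -8  [C is the reflection of B across A]
2. C_y = -23  [C is the reflection of B across A]
   → C = (-8, -23)
3. D_x = 276/241  [B, A, D are collinear ∩ ED ⟂ BA]
4. D_y = 2722/241  [B, A, D are collinear ∩ ED ⟂ BA]
   → D = (276/241, 2722/241)

C = (-8, -23)
D = (276/241, 2722/241)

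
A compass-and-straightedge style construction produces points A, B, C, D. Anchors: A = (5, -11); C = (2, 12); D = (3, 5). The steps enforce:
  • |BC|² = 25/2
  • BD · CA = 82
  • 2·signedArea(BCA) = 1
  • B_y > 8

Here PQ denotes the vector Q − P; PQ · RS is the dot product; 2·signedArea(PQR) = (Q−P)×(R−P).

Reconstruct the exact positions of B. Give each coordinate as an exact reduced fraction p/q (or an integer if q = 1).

1. B_x = 5/2  [BD · CA = 82 ∩ 2·signedArea(BCA) = 1]
2. B_y = 17/2  [BD · CA = 82 ∩ 2·signedArea(BCA) = 1]
   → B = (5/2, 17/2)

B = (5/2, 17/2)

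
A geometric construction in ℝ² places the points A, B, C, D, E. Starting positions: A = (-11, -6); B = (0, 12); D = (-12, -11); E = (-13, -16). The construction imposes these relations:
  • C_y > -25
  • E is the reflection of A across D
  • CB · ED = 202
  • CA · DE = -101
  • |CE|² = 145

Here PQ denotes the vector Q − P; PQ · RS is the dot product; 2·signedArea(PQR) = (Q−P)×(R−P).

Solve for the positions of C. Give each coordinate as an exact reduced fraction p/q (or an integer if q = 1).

1. C_x = -22  [line -1·x + -5·y + -142 = 0 ∩ |CE|² = 145]
2. C_y = -24  [line -1·x + -5·y + -142 = 0 ∩ |CE|² = 145]
   → C = (-22, -24)

C = (-22, -24)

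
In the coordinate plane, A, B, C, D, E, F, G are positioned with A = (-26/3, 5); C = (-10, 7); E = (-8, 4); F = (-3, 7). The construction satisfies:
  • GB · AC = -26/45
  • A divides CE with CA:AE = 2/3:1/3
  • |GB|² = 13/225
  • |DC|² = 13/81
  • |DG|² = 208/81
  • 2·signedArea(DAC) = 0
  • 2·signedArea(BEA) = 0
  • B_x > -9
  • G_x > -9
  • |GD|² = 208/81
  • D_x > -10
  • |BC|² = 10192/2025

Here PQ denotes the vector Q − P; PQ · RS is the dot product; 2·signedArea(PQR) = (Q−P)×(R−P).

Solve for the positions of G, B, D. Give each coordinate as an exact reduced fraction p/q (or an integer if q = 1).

1. B_x = -394/45  [line -1·x + -2/3·y + -16/3 = 0 ∩ |BC|² = 10192/2025]
2. B_y = 77/15  [line -1·x + -2/3·y + -16/3 = 0 ∩ |BC|² = 10192/2025]
   → B = (-394/45, 77/15)
3. D_x = -88/9  [line -2·x + -4/3·y + -32/3 = 0 ∩ |DC|² = 13/81]
4. D_y = 20/3  [line -2·x + -4/3·y + -32/3 = 0 ∩ |DC|² = 13/81]
   → D = (-88/9, 20/3)
5. G_x = -80/9  [line 4/3·x + -2·y + 608/27 = 0 ∩ |GD|² = 208/81]
6. G_y = 16/3  [line 4/3·x + -2·y + 608/27 = 0 ∩ |GD|² = 208/81]
   → G = (-80/9, 16/3)

B = (-394/45, 77/15)
D = (-88/9, 20/3)
G = (-80/9, 16/3)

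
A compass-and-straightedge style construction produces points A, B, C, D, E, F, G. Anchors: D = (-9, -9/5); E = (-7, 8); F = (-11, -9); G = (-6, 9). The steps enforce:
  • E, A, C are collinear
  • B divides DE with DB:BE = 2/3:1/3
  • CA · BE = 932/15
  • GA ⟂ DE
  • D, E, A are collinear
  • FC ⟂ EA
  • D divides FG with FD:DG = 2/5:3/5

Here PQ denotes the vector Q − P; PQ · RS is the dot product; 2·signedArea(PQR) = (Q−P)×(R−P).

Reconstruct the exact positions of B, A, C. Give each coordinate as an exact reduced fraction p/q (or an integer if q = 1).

A = (-16917/2501, 22899/2501)
B = (-23/3, 71/15)
C = (-26237/2501, -22769/2501)

1. B_x = -23/3  [B divides DE with DB:BE = 2/3:1/3]
2. B_y = 71/15  [B divides DE with DB:BE = 2/3:1/3]
   → B = (-23/3, 71/15)
3. A_x = -16917/2501  [D, E, A are collinear ∩ GA ⟂ DE]
4. A_y = 22899/2501  [D, E, A are collinear ∩ GA ⟂ DE]
   → A = (-16917/2501, 22899/2501)
5. C_x = -26237/2501  [E, A, C are collinear ∩ FC ⟂ EA]
6. C_y = -22769/2501  [E, A, C are collinear ∩ FC ⟂ EA]
   → C = (-26237/2501, -22769/2501)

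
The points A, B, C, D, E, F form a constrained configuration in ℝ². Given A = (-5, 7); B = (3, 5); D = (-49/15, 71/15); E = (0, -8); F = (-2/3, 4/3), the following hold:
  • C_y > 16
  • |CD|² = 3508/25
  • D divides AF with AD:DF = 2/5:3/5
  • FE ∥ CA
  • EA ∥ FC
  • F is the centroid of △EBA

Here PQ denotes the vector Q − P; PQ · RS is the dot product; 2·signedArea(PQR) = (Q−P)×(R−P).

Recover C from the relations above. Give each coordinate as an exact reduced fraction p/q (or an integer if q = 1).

C = (-17/3, 49/3)

1. C_x = -17/3  [FE ∥ CA ∩ EA ∥ FC]
2. C_y = 49/3  [FE ∥ CA ∩ EA ∥ FC]
   → C = (-17/3, 49/3)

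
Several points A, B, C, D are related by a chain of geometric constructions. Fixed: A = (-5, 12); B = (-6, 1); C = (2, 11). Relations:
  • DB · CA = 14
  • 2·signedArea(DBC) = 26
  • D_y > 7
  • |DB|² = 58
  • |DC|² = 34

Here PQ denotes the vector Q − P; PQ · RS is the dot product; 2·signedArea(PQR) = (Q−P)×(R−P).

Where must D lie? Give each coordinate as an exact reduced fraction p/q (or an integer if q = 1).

D = (-3, 8)

1. D_x = -3  [2·signedArea(DBC) = 26 ∩ DB · CA = 14]
2. D_y = 8  [2·signedArea(DBC) = 26 ∩ DB · CA = 14]
   → D = (-3, 8)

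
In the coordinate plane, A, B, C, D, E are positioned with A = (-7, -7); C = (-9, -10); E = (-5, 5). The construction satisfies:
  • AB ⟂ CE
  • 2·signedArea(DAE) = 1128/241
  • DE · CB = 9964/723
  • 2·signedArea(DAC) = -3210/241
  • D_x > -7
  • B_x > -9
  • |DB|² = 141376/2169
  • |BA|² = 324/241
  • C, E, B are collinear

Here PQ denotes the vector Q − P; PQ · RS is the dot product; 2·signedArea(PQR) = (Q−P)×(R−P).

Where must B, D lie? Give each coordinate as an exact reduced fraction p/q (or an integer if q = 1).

1. B_x = -1957/241  [C, E, B are collinear ∩ AB ⟂ CE]
2. B_y = -1615/241  [C, E, B are collinear ∩ AB ⟂ CE]
   → B = (-1957/241, -1615/241)
3. D_x = -4367/723  [2·signedArea(DAC) = -3210/241 ∩ DE · CB = 9964/723]
4. D_y = 265/241  [2·signedArea(DAC) = -3210/241 ∩ DE · CB = 9964/723]
   → D = (-4367/723, 265/241)

B = (-1957/241, -1615/241)
D = (-4367/723, 265/241)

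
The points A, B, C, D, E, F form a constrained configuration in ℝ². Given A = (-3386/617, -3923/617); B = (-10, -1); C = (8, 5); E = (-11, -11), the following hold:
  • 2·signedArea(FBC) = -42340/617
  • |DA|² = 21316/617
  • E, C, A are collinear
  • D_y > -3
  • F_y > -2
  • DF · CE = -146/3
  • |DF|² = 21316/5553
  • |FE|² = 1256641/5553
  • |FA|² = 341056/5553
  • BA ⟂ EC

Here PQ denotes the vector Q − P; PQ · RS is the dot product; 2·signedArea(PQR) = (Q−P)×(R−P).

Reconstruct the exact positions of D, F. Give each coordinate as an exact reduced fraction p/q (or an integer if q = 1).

D = (-612/617, -1587/617)
F = (938/1851, -2425/1851)

1. F_x = 938/1851  [line -6·x + 18·y + 16426/617 = 0 ∩ |FA|² = 341056/5553]
2. F_y = -2425/1851  [line -6·x + 18·y + 16426/617 = 0 ∩ |FA|² = 341056/5553]
   → F = (938/1851, -2425/1851)
3. D_x = -612/617  [line 19·x + 16·y + 60 = 0 ∩ |DF|² = 21316/5553]
4. D_y = -1587/617  [line 19·x + 16·y + 60 = 0 ∩ |DF|² = 21316/5553]
   → D = (-612/617, -1587/617)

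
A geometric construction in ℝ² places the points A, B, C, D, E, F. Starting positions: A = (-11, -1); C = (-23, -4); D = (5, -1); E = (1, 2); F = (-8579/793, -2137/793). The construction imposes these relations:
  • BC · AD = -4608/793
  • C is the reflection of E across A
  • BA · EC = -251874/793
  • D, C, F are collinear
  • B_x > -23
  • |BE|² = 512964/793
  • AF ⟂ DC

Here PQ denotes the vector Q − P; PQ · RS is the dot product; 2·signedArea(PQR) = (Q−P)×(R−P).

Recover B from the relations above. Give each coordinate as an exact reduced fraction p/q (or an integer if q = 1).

B = (-17951/793, -5860/793)

1. B_x = -17951/793  [BC · AD = -4608/793 ∩ BA · EC = -251874/793]
2. B_y = -5860/793  [BC · AD = -4608/793 ∩ BA · EC = -251874/793]
   → B = (-17951/793, -5860/793)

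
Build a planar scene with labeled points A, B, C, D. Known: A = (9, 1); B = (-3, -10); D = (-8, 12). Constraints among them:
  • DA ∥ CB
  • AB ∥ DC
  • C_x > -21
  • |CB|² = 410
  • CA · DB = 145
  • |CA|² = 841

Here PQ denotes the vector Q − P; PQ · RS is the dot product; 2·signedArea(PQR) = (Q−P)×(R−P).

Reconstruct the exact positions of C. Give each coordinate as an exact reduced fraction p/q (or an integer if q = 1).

1. C_x = -20  [DA ∥ CB ∩ AB ∥ DC]
2. C_y = 1  [DA ∥ CB ∩ AB ∥ DC]
   → C = (-20, 1)

C = (-20, 1)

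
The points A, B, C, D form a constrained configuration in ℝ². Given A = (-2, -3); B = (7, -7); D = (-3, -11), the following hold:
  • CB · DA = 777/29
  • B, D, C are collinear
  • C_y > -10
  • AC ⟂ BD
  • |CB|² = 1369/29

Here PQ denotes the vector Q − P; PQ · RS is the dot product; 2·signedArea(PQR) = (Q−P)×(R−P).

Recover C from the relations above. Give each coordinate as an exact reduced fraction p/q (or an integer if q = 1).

C = (18/29, -277/29)

1. C_x = 18/29  [B, D, C are collinear ∩ AC ⟂ BD]
2. C_y = -277/29  [B, D, C are collinear ∩ AC ⟂ BD]
   → C = (18/29, -277/29)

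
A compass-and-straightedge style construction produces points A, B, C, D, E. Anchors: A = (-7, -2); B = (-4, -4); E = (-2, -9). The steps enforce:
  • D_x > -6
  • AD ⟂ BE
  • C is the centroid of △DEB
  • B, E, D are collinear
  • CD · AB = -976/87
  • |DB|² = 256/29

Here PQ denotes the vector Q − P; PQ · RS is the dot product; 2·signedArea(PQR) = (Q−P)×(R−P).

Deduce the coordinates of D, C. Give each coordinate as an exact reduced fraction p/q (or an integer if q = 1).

1. D_x = -148/29  [B, E, D are collinear ∩ AD ⟂ BE]
2. D_y = -36/29  [B, E, D are collinear ∩ AD ⟂ BE]
   → D = (-148/29, -36/29)
3. C_x = -322/87  [C is the centroid of △DEB]
4. C_y = -413/87  [C is the centroid of △DEB]
   → C = (-322/87, -413/87)

C = (-322/87, -413/87)
D = (-148/29, -36/29)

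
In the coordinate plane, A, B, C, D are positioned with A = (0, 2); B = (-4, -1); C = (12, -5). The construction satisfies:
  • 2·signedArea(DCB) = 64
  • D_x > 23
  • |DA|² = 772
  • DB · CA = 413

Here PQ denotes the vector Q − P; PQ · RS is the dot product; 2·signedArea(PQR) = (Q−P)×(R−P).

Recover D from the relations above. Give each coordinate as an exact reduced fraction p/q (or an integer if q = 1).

D = (24, -12)

1. D_x = 24  [2·signedArea(DCB) = 64 ∩ DB · CA = 413]
2. D_y = -12  [2·signedArea(DCB) = 64 ∩ DB · CA = 413]
   → D = (24, -12)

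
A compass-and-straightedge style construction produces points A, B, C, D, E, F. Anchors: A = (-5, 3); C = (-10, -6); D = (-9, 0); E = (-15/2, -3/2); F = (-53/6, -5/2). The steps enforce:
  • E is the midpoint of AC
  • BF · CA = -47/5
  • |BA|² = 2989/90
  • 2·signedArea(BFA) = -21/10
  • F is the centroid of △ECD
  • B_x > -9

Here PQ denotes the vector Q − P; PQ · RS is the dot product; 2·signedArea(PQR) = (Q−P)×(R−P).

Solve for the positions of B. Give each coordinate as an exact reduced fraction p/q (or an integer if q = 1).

B = (-241/30, -19/10)

1. B_x = -241/30  [BF · CA = -47/5 ∩ 2·signedArea(BFA) = -21/10]
2. B_y = -19/10  [BF · CA = -47/5 ∩ 2·signedArea(BFA) = -21/10]
   → B = (-241/30, -19/10)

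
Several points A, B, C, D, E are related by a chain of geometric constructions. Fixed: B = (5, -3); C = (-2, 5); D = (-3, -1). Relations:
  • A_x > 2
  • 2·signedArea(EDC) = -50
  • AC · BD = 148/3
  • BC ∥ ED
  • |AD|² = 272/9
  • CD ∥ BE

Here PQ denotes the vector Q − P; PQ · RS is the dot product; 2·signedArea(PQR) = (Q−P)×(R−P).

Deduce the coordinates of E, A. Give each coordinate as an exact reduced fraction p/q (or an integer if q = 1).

A = (7/3, -7/3)
E = (4, -9)

1. E_x = 4  [BC ∥ ED ∩ CD ∥ BE]
2. E_y = -9  [BC ∥ ED ∩ CD ∥ BE]
   → E = (4, -9)
3. A_x = 7/3  [line 8·x + -2·y + -70/3 = 0 ∩ |AD|² = 272/9]
4. A_y = -7/3  [line 8·x + -2·y + -70/3 = 0 ∩ |AD|² = 272/9]
   → A = (7/3, -7/3)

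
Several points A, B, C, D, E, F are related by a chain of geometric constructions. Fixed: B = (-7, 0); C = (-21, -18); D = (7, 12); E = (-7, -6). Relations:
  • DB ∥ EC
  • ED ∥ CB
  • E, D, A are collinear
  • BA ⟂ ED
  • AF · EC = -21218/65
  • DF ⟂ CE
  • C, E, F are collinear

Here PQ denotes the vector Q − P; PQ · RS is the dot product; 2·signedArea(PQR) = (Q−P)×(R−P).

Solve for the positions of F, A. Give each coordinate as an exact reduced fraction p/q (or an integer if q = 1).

A = (-266/65, -147/65)
F = (847/85, 726/85)

1. F_x = 847/85  [C, E, F are collinear ∩ DF ⟂ CE]
2. F_y = 726/85  [C, E, F are collinear ∩ DF ⟂ CE]
   → F = (847/85, 726/85)
3. A_x = -266/65  [E, D, A are collinear ∩ BA ⟂ ED]
4. A_y = -147/65  [E, D, A are collinear ∩ BA ⟂ ED]
   → A = (-266/65, -147/65)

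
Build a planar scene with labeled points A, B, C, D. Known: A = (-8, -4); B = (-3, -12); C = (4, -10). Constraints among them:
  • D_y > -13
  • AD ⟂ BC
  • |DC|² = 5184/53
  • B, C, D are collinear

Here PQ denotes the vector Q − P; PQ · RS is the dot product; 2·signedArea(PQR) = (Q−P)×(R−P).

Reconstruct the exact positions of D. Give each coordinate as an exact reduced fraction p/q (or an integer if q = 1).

D = (-292/53, -674/53)

1. D_x = -292/53  [B, C, D are collinear ∩ AD ⟂ BC]
2. D_y = -674/53  [B, C, D are collinear ∩ AD ⟂ BC]
   → D = (-292/53, -674/53)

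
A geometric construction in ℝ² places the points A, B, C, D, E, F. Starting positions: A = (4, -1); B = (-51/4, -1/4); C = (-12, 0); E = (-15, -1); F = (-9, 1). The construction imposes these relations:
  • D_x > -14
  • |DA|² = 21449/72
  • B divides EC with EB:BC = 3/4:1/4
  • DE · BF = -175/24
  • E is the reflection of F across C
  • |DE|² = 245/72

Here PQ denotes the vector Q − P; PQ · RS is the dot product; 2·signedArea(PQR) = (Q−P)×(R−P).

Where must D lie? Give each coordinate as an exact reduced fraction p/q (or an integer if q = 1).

1. D_x = -53/4  [line -15/4·x + -5/4·y + -1205/24 = 0 ∩ |DE|² = 245/72]
2. D_y = -5/12  [line -15/4·x + -5/4·y + -1205/24 = 0 ∩ |DE|² = 245/72]
   → D = (-53/4, -5/12)

D = (-53/4, -5/12)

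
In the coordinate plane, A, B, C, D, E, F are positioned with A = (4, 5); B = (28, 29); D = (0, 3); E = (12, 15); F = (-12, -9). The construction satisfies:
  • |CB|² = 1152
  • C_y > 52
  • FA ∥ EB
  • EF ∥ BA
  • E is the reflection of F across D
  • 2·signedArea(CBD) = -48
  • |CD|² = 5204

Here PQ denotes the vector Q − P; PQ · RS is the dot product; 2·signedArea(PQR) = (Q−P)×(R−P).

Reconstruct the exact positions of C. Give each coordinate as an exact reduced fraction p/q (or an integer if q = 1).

1. C_x = 52  [line 26·x + -28·y + 132 = 0 ∩ |CD|² = 5204]
2. C_y = 53  [line 26·x + -28·y + 132 = 0 ∩ |CD|² = 5204]
   → C = (52, 53)

C = (52, 53)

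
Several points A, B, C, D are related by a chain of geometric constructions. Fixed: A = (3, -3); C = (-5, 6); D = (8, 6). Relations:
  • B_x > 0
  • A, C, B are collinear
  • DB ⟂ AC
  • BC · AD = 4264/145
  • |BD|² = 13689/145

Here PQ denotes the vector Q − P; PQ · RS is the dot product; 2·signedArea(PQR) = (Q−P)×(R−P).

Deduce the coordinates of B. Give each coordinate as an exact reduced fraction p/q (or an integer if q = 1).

1. B_x = 107/145  [A, C, B are collinear ∩ DB ⟂ AC]
2. B_y = -66/145  [A, C, B are collinear ∩ DB ⟂ AC]
   → B = (107/145, -66/145)

B = (107/145, -66/145)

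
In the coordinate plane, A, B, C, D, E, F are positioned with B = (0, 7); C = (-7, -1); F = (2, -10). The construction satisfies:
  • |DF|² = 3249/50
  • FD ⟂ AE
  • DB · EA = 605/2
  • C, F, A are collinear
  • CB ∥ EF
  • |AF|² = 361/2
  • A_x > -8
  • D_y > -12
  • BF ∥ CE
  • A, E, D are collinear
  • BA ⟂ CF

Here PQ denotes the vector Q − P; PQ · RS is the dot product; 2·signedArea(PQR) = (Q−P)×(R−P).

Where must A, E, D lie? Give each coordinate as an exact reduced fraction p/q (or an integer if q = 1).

1. A_x = -15/2  [C, F, A are collinear ∩ BA ⟂ CF]
2. A_y = -1/2  [C, F, A are collinear ∩ BA ⟂ CF]
   → A = (-15/2, -1/2)
3. E_x = -5  [CB ∥ EF ∩ BF ∥ CE]
4. E_y = -18  [CB ∥ EF ∩ BF ∥ CE]
   → E = (-5, -18)
5. D_x = -299/50  [A, E, D are collinear ∩ FD ⟂ AE]
6. D_y = -557/50  [A, E, D are collinear ∩ FD ⟂ AE]
   → D = (-299/50, -557/50)

A = (-15/2, -1/2)
D = (-299/50, -557/50)
E = (-5, -18)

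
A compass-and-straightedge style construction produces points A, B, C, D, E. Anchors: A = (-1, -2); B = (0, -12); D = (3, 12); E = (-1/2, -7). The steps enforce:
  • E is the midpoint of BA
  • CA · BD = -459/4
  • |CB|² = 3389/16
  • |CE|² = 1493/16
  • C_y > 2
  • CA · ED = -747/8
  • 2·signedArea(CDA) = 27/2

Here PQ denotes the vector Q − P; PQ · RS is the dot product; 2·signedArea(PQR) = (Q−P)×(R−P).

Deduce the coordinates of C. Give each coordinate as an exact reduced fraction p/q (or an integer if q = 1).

C = (5/4, 5/2)

1. C_x = 5/4  [CA · ED = -747/8 ∩ 2·signedArea(CDA) = 27/2]
2. C_y = 5/2  [CA · ED = -747/8 ∩ 2·signedArea(CDA) = 27/2]
   → C = (5/4, 5/2)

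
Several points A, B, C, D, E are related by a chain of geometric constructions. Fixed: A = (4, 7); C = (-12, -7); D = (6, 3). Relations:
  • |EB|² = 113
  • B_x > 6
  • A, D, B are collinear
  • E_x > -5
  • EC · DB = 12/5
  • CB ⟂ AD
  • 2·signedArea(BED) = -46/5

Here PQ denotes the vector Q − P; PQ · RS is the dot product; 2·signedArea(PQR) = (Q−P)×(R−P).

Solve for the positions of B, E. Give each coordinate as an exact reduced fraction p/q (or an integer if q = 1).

B = (32/5, 11/5)
E = (-4, 0)

1. B_x = 32/5  [A, D, B are collinear ∩ CB ⟂ AD]
2. B_y = 11/5  [A, D, B are collinear ∩ CB ⟂ AD]
   → B = (32/5, 11/5)
3. E_x = -4  [EC · DB = 12/5 ∩ 2·signedArea(BED) = -46/5]
4. E_y = 0  [EC · DB = 12/5 ∩ 2·signedArea(BED) = -46/5]
   → E = (-4, 0)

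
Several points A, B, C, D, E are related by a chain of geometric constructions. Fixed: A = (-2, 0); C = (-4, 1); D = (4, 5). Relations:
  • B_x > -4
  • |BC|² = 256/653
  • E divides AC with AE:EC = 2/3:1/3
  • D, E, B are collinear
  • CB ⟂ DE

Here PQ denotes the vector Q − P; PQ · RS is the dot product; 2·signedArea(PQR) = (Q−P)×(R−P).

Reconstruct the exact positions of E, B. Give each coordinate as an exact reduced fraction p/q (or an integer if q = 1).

B = (-2404/653, 301/653)
E = (-10/3, 2/3)

1. E_x = -10/3  [E divides AC with AE:EC = 2/3:1/3]
2. E_y = 2/3  [E divides AC with AE:EC = 2/3:1/3]
   → E = (-10/3, 2/3)
3. B_x = -2404/653  [D, E, B are collinear ∩ CB ⟂ DE]
4. B_y = 301/653  [D, E, B are collinear ∩ CB ⟂ DE]
   → B = (-2404/653, 301/653)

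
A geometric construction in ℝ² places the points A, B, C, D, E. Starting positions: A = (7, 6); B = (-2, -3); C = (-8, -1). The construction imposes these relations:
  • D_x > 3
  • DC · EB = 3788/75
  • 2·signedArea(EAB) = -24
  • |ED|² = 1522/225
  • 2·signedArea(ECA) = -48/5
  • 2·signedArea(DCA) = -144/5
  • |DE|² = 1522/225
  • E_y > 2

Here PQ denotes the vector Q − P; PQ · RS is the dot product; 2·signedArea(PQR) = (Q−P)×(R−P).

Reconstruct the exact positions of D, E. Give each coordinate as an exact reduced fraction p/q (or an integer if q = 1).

1. E_x = 4/5  [2·signedArea(ECA) = -48/5 ∩ 2·signedArea(EAB) = -24]
2. E_y = 37/15  [2·signedArea(ECA) = -48/5 ∩ 2·signedArea(EAB) = -24]
   → E = (4/5, 37/15)
3. D_x = 17/5  [DC · EB = 3788/75 ∩ 2·signedArea(DCA) = -144/5]
4. D_y = 12/5  [DC · EB = 3788/75 ∩ 2·signedArea(DCA) = -144/5]
   → D = (17/5, 12/5)

D = (17/5, 12/5)
E = (4/5, 37/15)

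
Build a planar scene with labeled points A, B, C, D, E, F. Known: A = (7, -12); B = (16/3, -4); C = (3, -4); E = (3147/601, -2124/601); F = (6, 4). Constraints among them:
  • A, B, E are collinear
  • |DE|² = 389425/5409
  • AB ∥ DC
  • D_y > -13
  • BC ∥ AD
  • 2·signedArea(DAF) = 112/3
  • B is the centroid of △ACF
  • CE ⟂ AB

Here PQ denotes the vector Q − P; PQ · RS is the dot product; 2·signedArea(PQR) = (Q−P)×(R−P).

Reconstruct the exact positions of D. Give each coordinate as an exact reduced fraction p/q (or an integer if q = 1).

D = (14/3, -12)

1. D_x = 14/3  [AB ∥ DC ∩ BC ∥ AD]
2. D_y = -12  [AB ∥ DC ∩ BC ∥ AD]
   → D = (14/3, -12)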